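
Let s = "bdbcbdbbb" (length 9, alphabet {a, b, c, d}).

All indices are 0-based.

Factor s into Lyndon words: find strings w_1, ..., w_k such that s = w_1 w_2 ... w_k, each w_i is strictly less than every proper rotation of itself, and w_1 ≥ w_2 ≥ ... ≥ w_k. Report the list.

emit factor 1: 'bd' (i=0, period=2)
emit factor 2: 'bcbd' (i=2, period=4)
emit factor 3: 'b' (i=6, period=1)
emit factor 4: 'b' (i=7, period=1)
emit factor 5: 'b' (i=8, period=1)

["bd", "bcbd", "b", "b", "b"]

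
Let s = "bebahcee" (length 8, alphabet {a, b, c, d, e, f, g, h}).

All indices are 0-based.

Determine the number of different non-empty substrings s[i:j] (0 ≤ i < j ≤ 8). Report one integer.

rank→(start, suffix):
  0 → (3, 'ahcee')
  1 → (2, 'bahcee')
  2 → (0, 'bebahcee')
  3 → (5, 'cee')
  4 → (7, 'e')
  5 → (1, 'ebahcee')
  6 → (6, 'ee')
  7 → (4, 'hcee')

SA = [3, 2, 0, 5, 7, 1, 6, 4]
[i] adj suffixes → lcp
  [1] 3/2 → 0 ('')
  [2] 2/0 → 1 ('b')
  [3] 0/5 → 0 ('')
  [4] 5/7 → 0 ('')
  [5] 7/1 → 1 ('e')
  [6] 1/6 → 1 ('e')
  [7] 6/4 → 0 ('')

n(n+1)/2 = 8·9/2 = 36
Σ LCP = 0 + 0 + 1 + 0 + 0 + 1 + 1 + 0 = 3
distinct = 36 − 3 = 33

33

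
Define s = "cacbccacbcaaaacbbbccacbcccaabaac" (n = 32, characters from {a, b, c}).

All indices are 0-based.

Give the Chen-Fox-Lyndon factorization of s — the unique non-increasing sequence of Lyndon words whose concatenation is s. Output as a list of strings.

["c", "acbcc", "acbc", "aaaacbbbccacbcccaabaac"]

emit factor 1: 'c' (i=0, period=1)
emit factor 2: 'acbcc' (i=1, period=5)
emit factor 3: 'acbc' (i=6, period=4)
emit factor 4: 'aaaacbbbccacbcccaabaac' (i=10, period=22)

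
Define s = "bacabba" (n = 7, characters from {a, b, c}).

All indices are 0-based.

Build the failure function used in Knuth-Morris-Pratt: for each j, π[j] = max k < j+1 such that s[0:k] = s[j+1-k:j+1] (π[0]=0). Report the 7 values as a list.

π[0] = 0
j=1 s[j]='a': π[1]=0 (border '')
j=2 s[j]='c': π[2]=0 (border '')
j=3 s[j]='a': π[3]=0 (border '')
j=4 s[j]='b': π[4]=1 (border 'b')
j=5 s[j]='b': k: 1→0; π[5]=1 (border 'b')
j=6 s[j]='a': π[6]=2 (border 'ba')

[0, 0, 0, 0, 1, 1, 2]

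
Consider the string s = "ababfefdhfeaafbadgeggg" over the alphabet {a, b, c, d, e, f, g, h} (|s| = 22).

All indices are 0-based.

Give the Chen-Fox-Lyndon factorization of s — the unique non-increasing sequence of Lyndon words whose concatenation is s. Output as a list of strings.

emit factor 1: 'ababfefdhfe' (i=0, period=11)
emit factor 2: 'aafbadgeggg' (i=11, period=11)

["ababfefdhfe", "aafbadgeggg"]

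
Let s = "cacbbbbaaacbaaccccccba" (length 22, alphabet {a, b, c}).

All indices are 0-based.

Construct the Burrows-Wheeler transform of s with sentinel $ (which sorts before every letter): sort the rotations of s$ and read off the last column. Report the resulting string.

rank  rotation                 last
    0  $cacbbbbaaacbaaccccccba  a
    1  a$cacbbbbaaacbaaccccccb  b
    2  aaacbaaccccccba$cacbbbb  b
    3  aacbaaccccccba$cacbbbba  a
    4  aaccccccba$cacbbbbaaacb  b
    5  acbaaccccccba$cacbbbbaa  a
    6  acbbbbaaacbaaccccccba$c  c
    7  accccccba$cacbbbbaaacba  a
    8  ba$cacbbbbaaacbaacccccc  c
    9  baaacbaaccccccba$cacbbb  b
   10  baaccccccba$cacbbbbaaac  c
   11  bbaaacbaaccccccba$cacbb  b
   12  bbbaaacbaaccccccba$cacb  b
   13  bbbbaaacbaaccccccba$cac  c
   14  cacbbbbaaacbaaccccccba$  $
   15  cba$cacbbbbaaacbaaccccc  c
   16  cbaaccccccba$cacbbbbaaa  a
   17  cbbbbaaacbaaccccccba$ca  a
   18  ccba$cacbbbbaaacbaacccc  c
   19  cccba$cacbbbbaaacbaaccc  c
   20  ccccba$cacbbbbaaacbaacc  c
   21  cccccba$cacbbbbaaacbaac  c
   22  ccccccba$cacbbbbaaacbaa  a

abbabacacbcbbc$caacccca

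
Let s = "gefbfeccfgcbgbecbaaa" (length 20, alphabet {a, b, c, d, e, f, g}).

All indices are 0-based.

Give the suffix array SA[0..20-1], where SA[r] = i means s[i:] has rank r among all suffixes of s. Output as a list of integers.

[19, 18, 17, 16, 13, 3, 11, 15, 10, 6, 7, 14, 5, 1, 2, 4, 8, 12, 9, 0]

sorted suffixes:
  #0 SA[0]=19  'a'
  #1 SA[1]=18  'aa'
  #2 SA[2]=17  'aaa'
  #3 SA[3]=16  'baaa'
  #4 SA[4]=13  'becbaaa'
  #5 SA[5]=3  'bfeccfgcbgbecbaaa'
  #6 SA[6]=11  'bgbecbaaa'
  #7 SA[7]=15  'cbaaa'
  #8 SA[8]=10  'cbgbecbaaa'
  #9 SA[9]=6  'ccfgcbgbecbaaa'
  #10 SA[10]=7  'cfgcbgbecbaaa'
  #11 SA[11]=14  'ecbaaa'
  #12 SA[12]=5  'eccfgcbgbecbaaa'
  #13 SA[13]=1  'efbfeccfgcbgbecbaaa'
  #14 SA[14]=2  'fbfeccfgcbgbecbaaa'
  #15 SA[15]=4  'feccfgcbgbecbaaa'
  #16 SA[16]=8  'fgcbgbecbaaa'
  #17 SA[17]=12  'gbecbaaa'
  #18 SA[18]=9  'gcbgbecbaaa'
  #19 SA[19]=0  'gefbfeccfgcbgbecbaaa'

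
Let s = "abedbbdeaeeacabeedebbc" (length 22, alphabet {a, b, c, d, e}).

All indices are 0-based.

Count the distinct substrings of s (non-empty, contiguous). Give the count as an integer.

228

rank→(start, suffix):
  0 → (0, 'abedbbdeaeeacabeedebbc')
  1 → (13, 'abeedebbc')
  2 → (11, 'acabeedebbc')
  3 → (8, 'aeeacabeedebbc')
  4 → (19, 'bbc')
  5 → (4, 'bbdeaeeacabeedebbc')
  6 → (20, 'bc')
  7 → (5, 'bdeaeeacabeedebbc')
  8 → (1, 'bedbbdeaeeacabeedebbc')
  9 → (14, 'beedebbc')
  10 → (21, 'c')
  11 → (12, 'cabeedebbc')
  12 → (3, 'dbbdeaeeacabeedebbc')
  13 → (6, 'deaeeacabeedebbc')
  14 → (17, 'debbc')
  15 → (10, 'eacabeedebbc')
  16 → (7, 'eaeeacabeedebbc')
  17 → (18, 'ebbc')
  18 → (2, 'edbbdeaeeacabeedebbc')
  19 → (16, 'edebbc')
  20 → (9, 'eeacabeedebbc')
  21 → (15, 'eedebbc')

SA = [0, 13, 11, 8, 19, 4, 20, 5, 1, 14, 21, 12, 3, 6, 17, 10, 7, 18, 2, 16, 9, 15]
rank  pair      lcp
   1  s[0:],s[13:]  3  'abe'
   2  s[13:],s[11:]  1  'a'
   3  s[11:],s[8:]  1  'a'
   4  s[8:],s[19:]  0  ''
   5  s[19:],s[4:]  2  'bb'
   6  s[4:],s[20:]  1  'b'
   7  s[20:],s[5:]  1  'b'
   8  s[5:],s[1:]  1  'b'
   9  s[1:],s[14:]  2  'be'
  10  s[14:],s[21:]  0  ''
  11  s[21:],s[12:]  1  'c'
  12  s[12:],s[3:]  0  ''
  13  s[3:],s[6:]  1  'd'
  14  s[6:],s[17:]  2  'de'
  15  s[17:],s[10:]  0  ''
  16  s[10:],s[7:]  2  'ea'
  17  s[7:],s[18:]  1  'e'
  18  s[18:],s[2:]  1  'e'
  19  s[2:],s[16:]  2  'ed'
  20  s[16:],s[9:]  1  'e'
  21  s[9:],s[15:]  2  'ee'

n(n+1)/2 = 22·23/2 = 253
Σ LCP = 0 + 3 + 1 + 1 + 0 + 2 + 1 + 1 + 1 + 2 + 0 + 1 + 0 + 1 + 2 + 0 + 2 + 1 + 1 + 2 + 1 + 2 = 25
distinct = 253 − 25 = 228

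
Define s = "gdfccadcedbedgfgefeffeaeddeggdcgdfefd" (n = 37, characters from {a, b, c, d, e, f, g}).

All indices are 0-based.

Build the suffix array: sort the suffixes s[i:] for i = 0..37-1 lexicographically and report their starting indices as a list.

[5, 22, 10, 4, 3, 7, 30, 36, 9, 6, 29, 24, 25, 1, 32, 12, 21, 8, 23, 11, 34, 16, 18, 26, 2, 35, 20, 33, 17, 19, 14, 28, 0, 31, 15, 13, 27]

sorted suffixes:
  #0 SA[0]=5  'adcedbedgfgefeffeaeddeggdcgdfefd'
  #1 SA[1]=22  'aeddeggdcgdfefd'
  #2 SA[2]=10  'bedgfgefeffeaeddeggdcgdfefd'
  #3 SA[3]=4  'cadcedbedgfgefeffeaeddeggdcgdfefd'
  #4 SA[4]=3  'ccadcedbedgfgefeffeaeddeggdcgdfefd'
  #5 SA[5]=7  'cedbedgfgefeffeaeddeggdcgdfefd'
  #6 SA[6]=30  'cgdfefd'
  #7 SA[7]=36  'd'
  #8 SA[8]=9  'dbedgfgefeffeaeddeggdcgdfefd'
  #9 SA[9]=6  'dcedbedgfgefeffeaeddeggdcgdfefd'
  #10 SA[10]=29  'dcgdfefd'
  #11 SA[11]=24  'ddeggdcgdfefd'
  #12 SA[12]=25  'deggdcgdfefd'
  #13 SA[13]=1  'dfccadcedbedgfgefeffeaeddeggdcgdfefd'
  #14 SA[14]=32  'dfefd'
  #15 SA[15]=12  'dgfgefeffeaeddeggdcgdfefd'
  #16 SA[16]=21  'eaeddeggdcgdfefd'
  #17 SA[17]=8  'edbedgfgefeffeaeddeggdcgdfefd'
  #18 SA[18]=23  'eddeggdcgdfefd'
  #19 SA[19]=11  'edgfgefeffeaeddeggdcgdfefd'
  #20 SA[20]=34  'efd'
  #21 SA[21]=16  'efeffeaeddeggdcgdfefd'
  #22 SA[22]=18  'effeaeddeggdcgdfefd'
  #23 SA[23]=26  'eggdcgdfefd'
  #24 SA[24]=2  'fccadcedbedgfgefeffeaeddeggdcgdfefd'
  #25 SA[25]=35  'fd'
  #26 SA[26]=20  'feaeddeggdcgdfefd'
  #27 SA[27]=33  'fefd'
  #28 SA[28]=17  'feffeaeddeggdcgdfefd'
  #29 SA[29]=19  'ffeaeddeggdcgdfefd'
  #30 SA[30]=14  'fgefeffeaeddeggdcgdfefd'
  #31 SA[31]=28  'gdcgdfefd'
  #32 SA[32]=0  'gdfccadcedbedgfgefeffeaeddeggdcgdfefd'
  #33 SA[33]=31  'gdfefd'
  #34 SA[34]=15  'gefeffeaeddeggdcgdfefd'
  #35 SA[35]=13  'gfgefeffeaeddeggdcgdfefd'
  #36 SA[36]=27  'ggdcgdfefd'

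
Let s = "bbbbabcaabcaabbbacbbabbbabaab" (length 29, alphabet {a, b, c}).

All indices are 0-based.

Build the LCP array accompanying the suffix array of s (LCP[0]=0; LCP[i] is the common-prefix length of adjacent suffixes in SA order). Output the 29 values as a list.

[0, 3, 3, 1, 2, 2, 5, 2, 6, 1, 0, 1, 2, 3, 3, 2, 1, 4, 4, 3, 2, 5, 4, 3, 1, 5, 0, 4, 1]

rank | idx | suffix
   0 |  26 | aab
   1 |  11 | aabbbacbbabbbabaab
   2 |   7 | aabcaabbbacbbabbbabaab
   3 |  27 | ab
   4 |  24 | abaab
   5 |  20 | abbbabaab
   6 |  12 | abbbacbbabbbabaab
   7 |   8 | abcaabbbacbbabbbabaab
   8 |   4 | abcaabcaabbbacbbabbbabaab
   9 |  16 | acbbabbbabaab
  10 |  28 | b
  11 |  25 | baab
  12 |  23 | babaab
  13 |  19 | babbbabaab
  14 |   3 | babcaabcaabbbacbbabbbabaab
  15 |  15 | bacbbabbbabaab
  16 |  22 | bbabaab
  17 |  18 | bbabbbabaab
  18 |   2 | bbabcaabcaabbbacbbabbbabaab
  19 |  14 | bbacbbabbbabaab
  20 |  21 | bbbabaab
  21 |   1 | bbbabcaabcaabbbacbbabbbabaab
  22 |  13 | bbbacbbabbbabaab
  23 |   0 | bbbbabcaabcaabbbacbbabbbabaab
  24 |   9 | bcaabbbacbbabbbabaab
  25 |   5 | bcaabcaabbbacbbabbbabaab
  26 |  10 | caabbbacbbabbbabaab
  27 |   6 | caabcaabbbacbbabbbabaab
  28 |  17 | cbbabbbabaab

SA = [26, 11, 7, 27, 24, 20, 12, 8, 4, 16, 28, 25, 23, 19, 3, 15, 22, 18, 2, 14, 21, 1, 13, 0, 9, 5, 10, 6, 17]
i: (SA[i-1],SA[i]) lcp shared
  1: (26,11) 3 'aab'
  2: (11,7) 3 'aab'
  3: (7,27) 1 'a'
  4: (27,24) 2 'ab'
  5: (24,20) 2 'ab'
  6: (20,12) 5 'abbba'
  7: (12,8) 2 'ab'
  8: (8,4) 6 'abcaab'
  9: (4,16) 1 'a'
  10: (16,28) 0 ''
  11: (28,25) 1 'b'
  12: (25,23) 2 'ba'
  13: (23,19) 3 'bab'
  14: (19,3) 3 'bab'
  15: (3,15) 2 'ba'
  16: (15,22) 1 'b'
  17: (22,18) 4 'bbab'
  18: (18,2) 4 'bbab'
  19: (2,14) 3 'bba'
  20: (14,21) 2 'bb'
  21: (21,1) 5 'bbbab'
  22: (1,13) 4 'bbba'
  23: (13,0) 3 'bbb'
  24: (0,9) 1 'b'
  25: (9,5) 5 'bcaab'
  26: (5,10) 0 ''
  27: (10,6) 4 'caab'
  28: (6,17) 1 'c'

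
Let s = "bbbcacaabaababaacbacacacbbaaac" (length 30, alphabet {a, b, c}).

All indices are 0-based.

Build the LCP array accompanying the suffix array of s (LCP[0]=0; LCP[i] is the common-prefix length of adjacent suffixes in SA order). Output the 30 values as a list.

[0, 2, 4, 2, 3, 1, 4, 3, 1, 2, 3, 4, 2, 3, 0, 3, 3, 2, 2, 1, 2, 2, 1, 0, 1, 2, 4, 3, 1, 2]

rank→(start, suffix):
  0 → (26, 'aaac')
  1 → (6, 'aabaababaacbacacacbbaaac')
  2 → (9, 'aababaacbacacacbbaaac')
  3 → (27, 'aac')
  4 → (14, 'aacbacacacbbaaac')
  5 → (7, 'abaababaacbacacacbbaaac')
  6 → (12, 'abaacbacacacbbaaac')
  7 → (10, 'ababaacbacacacbbaaac')
  8 → (28, 'ac')
  9 → (4, 'acaabaababaacbacacacbbaaac')
  10 → (18, 'acacacbbaaac')
  11 → (20, 'acacbbaaac')
  12 → (15, 'acbacacacbbaaac')
  13 → (22, 'acbbaaac')
  14 → (25, 'baaac')
  15 → (8, 'baababaacbacacacbbaaac')
  16 → (13, 'baacbacacacbbaaac')
  17 → (11, 'babaacbacacacbbaaac')
  18 → (17, 'bacacacbbaaac')
  19 → (24, 'bbaaac')
  20 → (0, 'bbbcacaabaababaacbacacacbbaaac')
  21 → (1, 'bbcacaabaababaacbacacacbbaaac')
  22 → (2, 'bcacaabaababaacbacacacbbaaac')
  23 → (29, 'c')
  24 → (5, 'caabaababaacbacacacbbaaac')
  25 → (3, 'cacaabaababaacbacacacbbaaac')
  26 → (19, 'cacacbbaaac')
  27 → (21, 'cacbbaaac')
  28 → (16, 'cbacacacbbaaac')
  29 → (23, 'cbbaaac')

SA = [26, 6, 9, 27, 14, 7, 12, 10, 28, 4, 18, 20, 15, 22, 25, 8, 13, 11, 17, 24, 0, 1, 2, 29, 5, 3, 19, 21, 16, 23]
[i] adj suffixes → lcp
  [1] 26/6 → 2 ('aa')
  [2] 6/9 → 4 ('aaba')
  [3] 9/27 → 2 ('aa')
  [4] 27/14 → 3 ('aac')
  [5] 14/7 → 1 ('a')
  [6] 7/12 → 4 ('abaa')
  [7] 12/10 → 3 ('aba')
  [8] 10/28 → 1 ('a')
  [9] 28/4 → 2 ('ac')
  [10] 4/18 → 3 ('aca')
  [11] 18/20 → 4 ('acac')
  [12] 20/15 → 2 ('ac')
  [13] 15/22 → 3 ('acb')
  [14] 22/25 → 0 ('')
  [15] 25/8 → 3 ('baa')
  [16] 8/13 → 3 ('baa')
  [17] 13/11 → 2 ('ba')
  [18] 11/17 → 2 ('ba')
  [19] 17/24 → 1 ('b')
  [20] 24/0 → 2 ('bb')
  [21] 0/1 → 2 ('bb')
  [22] 1/2 → 1 ('b')
  [23] 2/29 → 0 ('')
  [24] 29/5 → 1 ('c')
  [25] 5/3 → 2 ('ca')
  [26] 3/19 → 4 ('caca')
  [27] 19/21 → 3 ('cac')
  [28] 21/16 → 1 ('c')
  [29] 16/23 → 2 ('cb')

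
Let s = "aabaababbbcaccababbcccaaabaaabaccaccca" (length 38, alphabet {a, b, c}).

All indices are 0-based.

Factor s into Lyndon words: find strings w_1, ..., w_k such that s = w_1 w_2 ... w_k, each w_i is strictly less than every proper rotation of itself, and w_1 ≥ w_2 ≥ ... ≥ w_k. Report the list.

["aabaababbbcaccababbccc", "aaabaaabaccaccc", "a"]

emit factor 1: 'aabaababbbcaccababbccc' (i=0, period=22)
emit factor 2: 'aaabaaabaccaccc' (i=22, period=15)
emit factor 3: 'a' (i=37, period=1)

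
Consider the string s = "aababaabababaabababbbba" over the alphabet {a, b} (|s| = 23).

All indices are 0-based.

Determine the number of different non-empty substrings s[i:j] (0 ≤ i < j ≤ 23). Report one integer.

rank→(start, suffix):
  0 → (22, 'a')
  1 → (0, 'aababaabababaabababbbba')
  2 → (5, 'aabababaabababbbba')
  3 → (12, 'aabababbbba')
  4 → (3, 'abaabababaabababbbba')
  5 → (10, 'abaabababbbba')
  6 → (1, 'ababaabababaabababbbba')
  7 → (8, 'ababaabababbbba')
  8 → (6, 'abababaabababbbba')
  9 → (13, 'abababbbba')
  10 → (15, 'ababbbba')
  11 → (17, 'abbbba')
  12 → (21, 'ba')
  13 → (4, 'baabababaabababbbba')
  14 → (11, 'baabababbbba')
  15 → (2, 'babaabababaabababbbba')
  16 → (9, 'babaabababbbba')
  17 → (7, 'bababaabababbbba')
  18 → (14, 'bababbbba')
  19 → (16, 'babbbba')
  20 → (20, 'bba')
  21 → (19, 'bbba')
  22 → (18, 'bbbba')

SA = [22, 0, 5, 12, 3, 10, 1, 8, 6, 13, 15, 17, 21, 4, 11, 2, 9, 7, 14, 16, 20, 19, 18]
rank  pair      lcp
   1  s[22:],s[0:]  1  'a'
   2  s[0:],s[5:]  6  'aababa'
   3  s[5:],s[12:]  7  'aababab'
   4  s[12:],s[3:]  1  'a'
   5  s[3:],s[10:]  9  'abaababab'
   6  s[10:],s[1:]  3  'aba'
   7  s[1:],s[8:]  11  'ababaababab'
   8  s[8:],s[6:]  5  'ababa'
   9  s[6:],s[13:]  6  'ababab'
  10  s[13:],s[15:]  4  'abab'
  11  s[15:],s[17:]  2  'ab'
  12  s[17:],s[21:]  0  ''
  13  s[21:],s[4:]  2  'ba'
  14  s[4:],s[11:]  8  'baababab'
  15  s[11:],s[2:]  2  'ba'
  16  s[2:],s[9:]  10  'babaababab'
  17  s[9:],s[7:]  4  'baba'
  18  s[7:],s[14:]  5  'babab'
  19  s[14:],s[16:]  3  'bab'
  20  s[16:],s[20:]  1  'b'
  21  s[20:],s[19:]  2  'bb'
  22  s[19:],s[18:]  3  'bbb'

n(n+1)/2 = 23·24/2 = 276
Σ LCP = 0 + 1 + 6 + 7 + 1 + 9 + 3 + 11 + 5 + 6 + 4 + 2 + 0 + 2 + 8 + 2 + 10 + 4 + 5 + 3 + 1 + 2 + 3 = 95
distinct = 276 − 95 = 181

181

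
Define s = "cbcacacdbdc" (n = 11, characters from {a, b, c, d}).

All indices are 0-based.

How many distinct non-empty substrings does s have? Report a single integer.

rank | idx | suffix
   0 |   3 | acacdbdc
   1 |   5 | acdbdc
   2 |   1 | bcacacdbdc
   3 |   8 | bdc
   4 |  10 | c
   5 |   2 | cacacdbdc
   6 |   4 | cacdbdc
   7 |   0 | cbcacacdbdc
   8 |   6 | cdbdc
   9 |   7 | dbdc
  10 |   9 | dc

SA = [3, 5, 1, 8, 10, 2, 4, 0, 6, 7, 9]
[i] adj suffixes → lcp
  [1] 3/5 → 2 ('ac')
  [2] 5/1 → 0 ('')
  [3] 1/8 → 1 ('b')
  [4] 8/10 → 0 ('')
  [5] 10/2 → 1 ('c')
  [6] 2/4 → 3 ('cac')
  [7] 4/0 → 1 ('c')
  [8] 0/6 → 1 ('c')
  [9] 6/7 → 0 ('')
  [10] 7/9 → 1 ('d')

n(n+1)/2 = 11·12/2 = 66
Σ LCP = 0 + 2 + 0 + 1 + 0 + 1 + 3 + 1 + 1 + 0 + 1 = 10
distinct = 66 − 10 = 56

56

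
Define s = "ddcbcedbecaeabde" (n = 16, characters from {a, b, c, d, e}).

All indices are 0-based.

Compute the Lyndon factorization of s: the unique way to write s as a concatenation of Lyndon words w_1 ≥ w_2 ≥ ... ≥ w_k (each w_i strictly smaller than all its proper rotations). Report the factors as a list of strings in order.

emit factor 1: 'd' (i=0, period=1)
emit factor 2: 'd' (i=1, period=1)
emit factor 3: 'c' (i=2, period=1)
emit factor 4: 'bcedbec' (i=3, period=7)
emit factor 5: 'ae' (i=10, period=2)
emit factor 6: 'abde' (i=12, period=4)

["d", "d", "c", "bcedbec", "ae", "abde"]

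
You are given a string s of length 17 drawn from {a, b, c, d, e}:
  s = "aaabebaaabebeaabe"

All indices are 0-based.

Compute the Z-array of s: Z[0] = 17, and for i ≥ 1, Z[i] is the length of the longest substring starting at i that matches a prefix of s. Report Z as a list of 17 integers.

Z[0]=17
i=1: i≥r, start 0; Z[1]=2 grow→box=[1,3)
i=2: min(r-i=1, Z[1]=2)=1; Z[2]=1
i=3: i≥r, start 0; Z[3]=0
i=4: i≥r, start 0; Z[4]=0
i=5: i≥r, start 0; Z[5]=0
i=6: i≥r, start 0; Z[6]=6 grow→box=[6,12)
i=7: min(r-i=5, Z[1]=2)=2; Z[7]=2
i=8: min(r-i=4, Z[2]=1)=1; Z[8]=1
i=9: min(r-i=3, Z[3]=0)=0; Z[9]=0
i=10: min(r-i=2, Z[4]=0)=0; Z[10]=0
i=11: min(r-i=1, Z[5]=0)=0; Z[11]=0
i=12: i≥r, start 0; Z[12]=0
i=13: i≥r, start 0; Z[13]=2 grow→box=[13,15)
i=14: min(r-i=1, Z[1]=2)=1; Z[14]=1
i=15: i≥r, start 0; Z[15]=0
i=16: i≥r, start 0; Z[16]=0

[17, 2, 1, 0, 0, 0, 6, 2, 1, 0, 0, 0, 0, 2, 1, 0, 0]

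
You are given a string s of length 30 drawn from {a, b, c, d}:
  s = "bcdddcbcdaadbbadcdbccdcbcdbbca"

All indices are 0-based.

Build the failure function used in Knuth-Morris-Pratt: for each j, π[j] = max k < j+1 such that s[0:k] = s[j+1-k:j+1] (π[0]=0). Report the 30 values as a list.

π[0] = 0
j=1 s[j]='c': π[1]=0 (border '')
j=2 s[j]='d': π[2]=0 (border '')
j=3 s[j]='d': π[3]=0 (border '')
j=4 s[j]='d': π[4]=0 (border '')
j=5 s[j]='c': π[5]=0 (border '')
j=6 s[j]='b': π[6]=1 (border 'b')
j=7 s[j]='c': π[7]=2 (border 'bc')
j=8 s[j]='d': π[8]=3 (border 'bcd')
j=9 s[j]='a': k: 3→0; π[9]=0 (border '')
j=10 s[j]='a': π[10]=0 (border '')
j=11 s[j]='d': π[11]=0 (border '')
j=12 s[j]='b': π[12]=1 (border 'b')
j=13 s[j]='b': k: 1→0; π[13]=1 (border 'b')
j=14 s[j]='a': k: 1→0; π[14]=0 (border '')
j=15 s[j]='d': π[15]=0 (border '')
j=16 s[j]='c': π[16]=0 (border '')
j=17 s[j]='d': π[17]=0 (border '')
j=18 s[j]='b': π[18]=1 (border 'b')
j=19 s[j]='c': π[19]=2 (border 'bc')
j=20 s[j]='c': k: 2→0; π[20]=0 (border '')
j=21 s[j]='d': π[21]=0 (border '')
j=22 s[j]='c': π[22]=0 (border '')
j=23 s[j]='b': π[23]=1 (border 'b')
j=24 s[j]='c': π[24]=2 (border 'bc')
j=25 s[j]='d': π[25]=3 (border 'bcd')
j=26 s[j]='b': k: 3→0; π[26]=1 (border 'b')
j=27 s[j]='b': k: 1→0; π[27]=1 (border 'b')
j=28 s[j]='c': π[28]=2 (border 'bc')
j=29 s[j]='a': k: 2→0; π[29]=0 (border '')

[0, 0, 0, 0, 0, 0, 1, 2, 3, 0, 0, 0, 1, 1, 0, 0, 0, 0, 1, 2, 0, 0, 0, 1, 2, 3, 1, 1, 2, 0]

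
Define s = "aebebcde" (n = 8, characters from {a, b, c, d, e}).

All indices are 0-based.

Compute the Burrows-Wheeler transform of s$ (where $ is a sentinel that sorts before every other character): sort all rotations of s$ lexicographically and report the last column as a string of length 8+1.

rank  rotation   last
    0  $aebebcde  e
    1  aebebcde$  $
    2  bcde$aebe  e
    3  bebcde$ae  e
    4  cde$aebeb  b
    5  de$aebebc  c
    6  e$aebebcd  d
    7  ebcde$aeb  b
    8  ebebcde$a  a

e$eebcdba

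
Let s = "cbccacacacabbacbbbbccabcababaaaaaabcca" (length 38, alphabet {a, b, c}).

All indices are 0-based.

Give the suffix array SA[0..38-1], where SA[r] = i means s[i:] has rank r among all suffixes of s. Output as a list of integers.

[37, 28, 29, 30, 31, 32, 26, 24, 10, 21, 33, 8, 6, 4, 13, 27, 25, 12, 11, 15, 16, 17, 22, 34, 18, 1, 36, 23, 9, 20, 7, 5, 3, 14, 0, 35, 19, 2]

rank | idx | suffix
   0 |  37 | a
   1 |  28 | aaaaaabcca
   2 |  29 | aaaaabcca
   3 |  30 | aaaabcca
   4 |  31 | aaabcca
   5 |  32 | aabcca
   6 |  26 | abaaaaaabcca
   7 |  24 | ababaaaaaabcca
   8 |  10 | abbacbbbbccabcababaaaaaabcca
   9 |  21 | abcababaaaaaabcca
  10 |  33 | abcca
  11 |   8 | acabbacbbbbccabcababaaaaaabcca
  12 |   6 | acacabbacbbbbccabcababaaaaaabcca
  13 |   4 | acacacabbacbbbbccabcababaaaaaabcca
  14 |  13 | acbbbbccabcababaaaaaabcca
  15 |  27 | baaaaaabcca
  16 |  25 | babaaaaaabcca
  17 |  12 | bacbbbbccabcababaaaaaabcca
  18 |  11 | bbacbbbbccabcababaaaaaabcca
  19 |  15 | bbbbccabcababaaaaaabcca
  20 |  16 | bbbccabcababaaaaaabcca
  21 |  17 | bbccabcababaaaaaabcca
  22 |  22 | bcababaaaaaabcca
  23 |  34 | bcca
  24 |  18 | bccabcababaaaaaabcca
  25 |   1 | bccacacacabbacbbbbccabcababaaaaaabcca
  26 |  36 | ca
  27 |  23 | cababaaaaaabcca
  28 |   9 | cabbacbbbbccabcababaaaaaabcca
  29 |  20 | cabcababaaaaaabcca
  30 |   7 | cacabbacbbbbccabcababaaaaaabcca
  31 |   5 | cacacabbacbbbbccabcababaaaaaabcca
  32 |   3 | cacacacabbacbbbbccabcababaaaaaabcca
  33 |  14 | cbbbbccabcababaaaaaabcca
  34 |   0 | cbccacacacabbacbbbbccabcababaaaaaabcca
  35 |  35 | cca
  36 |  19 | ccabcababaaaaaabcca
  37 |   2 | ccacacacabbacbbbbccabcababaaaaaabcca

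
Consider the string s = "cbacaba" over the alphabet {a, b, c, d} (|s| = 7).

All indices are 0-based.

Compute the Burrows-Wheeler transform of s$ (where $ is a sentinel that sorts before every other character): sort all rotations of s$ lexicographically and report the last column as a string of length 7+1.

abcbaca$

rank  rotation  last
    0  $cbacaba  a
    1  a$cbacab  b
    2  aba$cbac  c
    3  acaba$cb  b
    4  ba$cbaca  a
    5  bacaba$c  c
    6  caba$cba  a
    7  cbacaba$  $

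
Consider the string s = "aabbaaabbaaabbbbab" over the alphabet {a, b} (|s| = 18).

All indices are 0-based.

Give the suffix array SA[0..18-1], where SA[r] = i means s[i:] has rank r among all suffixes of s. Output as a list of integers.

rank→(start, suffix):
  0 → (4, 'aaabbaaabbbbab')
  1 → (9, 'aaabbbbab')
  2 → (0, 'aabbaaabbaaabbbbab')
  3 → (5, 'aabbaaabbbbab')
  4 → (10, 'aabbbbab')
  5 → (16, 'ab')
  6 → (1, 'abbaaabbaaabbbbab')
  7 → (6, 'abbaaabbbbab')
  8 → (11, 'abbbbab')
  9 → (17, 'b')
  10 → (3, 'baaabbaaabbbbab')
  11 → (8, 'baaabbbbab')
  12 → (15, 'bab')
  13 → (2, 'bbaaabbaaabbbbab')
  14 → (7, 'bbaaabbbbab')
  15 → (14, 'bbab')
  16 → (13, 'bbbab')
  17 → (12, 'bbbbab')

[4, 9, 0, 5, 10, 16, 1, 6, 11, 17, 3, 8, 15, 2, 7, 14, 13, 12]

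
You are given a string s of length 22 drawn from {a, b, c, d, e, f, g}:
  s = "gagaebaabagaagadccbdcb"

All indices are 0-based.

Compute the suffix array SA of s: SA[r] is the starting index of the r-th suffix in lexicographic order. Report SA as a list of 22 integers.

[6, 11, 7, 14, 3, 9, 12, 1, 21, 5, 8, 18, 20, 17, 16, 19, 15, 4, 10, 13, 2, 0]

sorted suffixes:
  #0 SA[0]=6  'aabagaagadccbdcb'
  #1 SA[1]=11  'aagadccbdcb'
  #2 SA[2]=7  'abagaagadccbdcb'
  #3 SA[3]=14  'adccbdcb'
  #4 SA[4]=3  'aebaabagaagadccbdcb'
  #5 SA[5]=9  'agaagadccbdcb'
  #6 SA[6]=12  'agadccbdcb'
  #7 SA[7]=1  'agaebaabagaagadccbdcb'
  #8 SA[8]=21  'b'
  #9 SA[9]=5  'baabagaagadccbdcb'
  #10 SA[10]=8  'bagaagadccbdcb'
  #11 SA[11]=18  'bdcb'
  #12 SA[12]=20  'cb'
  #13 SA[13]=17  'cbdcb'
  #14 SA[14]=16  'ccbdcb'
  #15 SA[15]=19  'dcb'
  #16 SA[16]=15  'dccbdcb'
  #17 SA[17]=4  'ebaabagaagadccbdcb'
  #18 SA[18]=10  'gaagadccbdcb'
  #19 SA[19]=13  'gadccbdcb'
  #20 SA[20]=2  'gaebaabagaagadccbdcb'
  #21 SA[21]=0  'gagaebaabagaagadccbdcb'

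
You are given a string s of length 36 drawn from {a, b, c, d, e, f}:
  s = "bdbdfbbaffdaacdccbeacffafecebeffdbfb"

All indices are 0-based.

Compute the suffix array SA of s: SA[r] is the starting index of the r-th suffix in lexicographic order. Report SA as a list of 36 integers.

rank | idx | suffix
   0 |  11 | aacdccbeacffafecebeffdbfb
   1 |  12 | acdccbeacffafecebeffdbfb
   2 |  19 | acffafecebeffdbfb
   3 |  23 | afecebeffdbfb
   4 |   7 | affdaacdccbeacffafecebeffdbfb
   5 |  35 | b
   6 |   6 | baffdaacdccbeacffafecebeffdbfb
   7 |   5 | bbaffdaacdccbeacffafecebeffdbfb
   8 |   0 | bdbdfbbaffdaacdccbeacffafecebeffdbfb
   9 |   2 | bdfbbaffdaacdccbeacffafecebeffdbfb
  10 |  17 | beacffafecebeffdbfb
  11 |  28 | beffdbfb
  12 |  33 | bfb
  13 |  16 | cbeacffafecebeffdbfb
  14 |  15 | ccbeacffafecebeffdbfb
  15 |  13 | cdccbeacffafecebeffdbfb
  16 |  26 | cebeffdbfb
  17 |  20 | cffafecebeffdbfb
  18 |  10 | daacdccbeacffafecebeffdbfb
  19 |   1 | dbdfbbaffdaacdccbeacffafecebeffdbfb
  20 |  32 | dbfb
  21 |  14 | dccbeacffafecebeffdbfb
  22 |   3 | dfbbaffdaacdccbeacffafecebeffdbfb
  23 |  18 | eacffafecebeffdbfb
  24 |  27 | ebeffdbfb
  25 |  25 | ecebeffdbfb
  26 |  29 | effdbfb
  27 |  22 | fafecebeffdbfb
  28 |  34 | fb
  29 |   4 | fbbaffdaacdccbeacffafecebeffdbfb
  30 |   9 | fdaacdccbeacffafecebeffdbfb
  31 |  31 | fdbfb
  32 |  24 | fecebeffdbfb
  33 |  21 | ffafecebeffdbfb
  34 |   8 | ffdaacdccbeacffafecebeffdbfb
  35 |  30 | ffdbfb

[11, 12, 19, 23, 7, 35, 6, 5, 0, 2, 17, 28, 33, 16, 15, 13, 26, 20, 10, 1, 32, 14, 3, 18, 27, 25, 29, 22, 34, 4, 9, 31, 24, 21, 8, 30]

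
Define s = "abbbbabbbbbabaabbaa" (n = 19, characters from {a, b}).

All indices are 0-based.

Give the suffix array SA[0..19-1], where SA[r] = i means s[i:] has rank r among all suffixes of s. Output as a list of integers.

sorted suffixes:
  #0 SA[0]=18  'a'
  #1 SA[1]=17  'aa'
  #2 SA[2]=13  'aabbaa'
  #3 SA[3]=11  'abaabbaa'
  #4 SA[4]=14  'abbaa'
  #5 SA[5]=0  'abbbbabbbbbabaabbaa'
  #6 SA[6]=5  'abbbbbabaabbaa'
  #7 SA[7]=16  'baa'
  #8 SA[8]=12  'baabbaa'
  #9 SA[9]=10  'babaabbaa'
  #10 SA[10]=4  'babbbbbabaabbaa'
  #11 SA[11]=15  'bbaa'
  #12 SA[12]=9  'bbabaabbaa'
  #13 SA[13]=3  'bbabbbbbabaabbaa'
  #14 SA[14]=8  'bbbabaabbaa'
  #15 SA[15]=2  'bbbabbbbbabaabbaa'
  #16 SA[16]=7  'bbbbabaabbaa'
  #17 SA[17]=1  'bbbbabbbbbabaabbaa'
  #18 SA[18]=6  'bbbbbabaabbaa'

[18, 17, 13, 11, 14, 0, 5, 16, 12, 10, 4, 15, 9, 3, 8, 2, 7, 1, 6]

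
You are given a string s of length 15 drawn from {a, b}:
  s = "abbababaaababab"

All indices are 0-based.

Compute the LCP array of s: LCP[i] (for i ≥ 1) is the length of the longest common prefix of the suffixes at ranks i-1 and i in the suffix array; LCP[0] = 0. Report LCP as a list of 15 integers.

sorted suffixes:
  #0 SA[0]=7  'aaababab'
  #1 SA[1]=8  'aababab'
  #2 SA[2]=13  'ab'
  #3 SA[3]=5  'abaaababab'
  #4 SA[4]=11  'abab'
  #5 SA[5]=3  'ababaaababab'
  #6 SA[6]=9  'ababab'
  #7 SA[7]=0  'abbababaaababab'
  #8 SA[8]=14  'b'
  #9 SA[9]=6  'baaababab'
  #10 SA[10]=12  'bab'
  #11 SA[11]=4  'babaaababab'
  #12 SA[12]=10  'babab'
  #13 SA[13]=2  'bababaaababab'
  #14 SA[14]=1  'bbababaaababab'

SA = [7, 8, 13, 5, 11, 3, 9, 0, 14, 6, 12, 4, 10, 2, 1]
rank  pair      lcp
   1  s[7:],s[8:]  2  'aa'
   2  s[8:],s[13:]  1  'a'
   3  s[13:],s[5:]  2  'ab'
   4  s[5:],s[11:]  3  'aba'
   5  s[11:],s[3:]  4  'abab'
   6  s[3:],s[9:]  5  'ababa'
   7  s[9:],s[0:]  2  'ab'
   8  s[0:],s[14:]  0  ''
   9  s[14:],s[6:]  1  'b'
  10  s[6:],s[12:]  2  'ba'
  11  s[12:],s[4:]  3  'bab'
  12  s[4:],s[10:]  4  'baba'
  13  s[10:],s[2:]  5  'babab'
  14  s[2:],s[1:]  1  'b'

[0, 2, 1, 2, 3, 4, 5, 2, 0, 1, 2, 3, 4, 5, 1]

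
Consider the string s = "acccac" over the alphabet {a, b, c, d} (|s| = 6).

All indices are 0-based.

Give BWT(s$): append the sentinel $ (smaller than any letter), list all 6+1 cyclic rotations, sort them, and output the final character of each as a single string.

cc$acca

rank  rotation last
    0  $acccac  c
    1  ac$accc  c
    2  acccac$  $
    3  c$accca  a
    4  cac$acc  c
    5  ccac$ac  c
    6  cccac$a  a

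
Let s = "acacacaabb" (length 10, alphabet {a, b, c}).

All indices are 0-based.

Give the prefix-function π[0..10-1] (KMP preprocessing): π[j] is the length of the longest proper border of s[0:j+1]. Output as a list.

[0, 0, 1, 2, 3, 4, 5, 1, 0, 0]

π[0] = 0
j=1 s[j]='c': π[1]=0 (border '')
j=2 s[j]='a': π[2]=1 (border 'a')
j=3 s[j]='c': π[3]=2 (border 'ac')
j=4 s[j]='a': π[4]=3 (border 'aca')
j=5 s[j]='c': π[5]=4 (border 'acac')
j=6 s[j]='a': π[6]=5 (border 'acaca')
j=7 s[j]='a': k: 5→3→1→0; π[7]=1 (border 'a')
j=8 s[j]='b': k: 1→0; π[8]=0 (border '')
j=9 s[j]='b': π[9]=0 (border '')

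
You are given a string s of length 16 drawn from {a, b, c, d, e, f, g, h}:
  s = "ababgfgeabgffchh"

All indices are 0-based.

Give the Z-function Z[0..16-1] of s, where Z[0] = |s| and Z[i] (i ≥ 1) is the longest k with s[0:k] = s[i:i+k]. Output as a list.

[16, 0, 2, 0, 0, 0, 0, 0, 2, 0, 0, 0, 0, 0, 0, 0]

Z[0]=16
i=1: i≥r, start 0; Z[1]=0
i=2: i≥r, start 0; Z[2]=2 scan→box=[2,4)
i=3: min(r-i=1, Z[1]=0)=0; Z[3]=0
i=4: i≥r, start 0; Z[4]=0
i=5: i≥r, start 0; Z[5]=0
i=6: i≥r, start 0; Z[6]=0
i=7: i≥r, start 0; Z[7]=0
i=8: i≥r, start 0; Z[8]=2 scan→box=[8,10)
i=9: min(r-i=1, Z[1]=0)=0; Z[9]=0
i=10: i≥r, start 0; Z[10]=0
i=11: i≥r, start 0; Z[11]=0
i=12: i≥r, start 0; Z[12]=0
i=13: i≥r, start 0; Z[13]=0
i=14: i≥r, start 0; Z[14]=0
i=15: i≥r, start 0; Z[15]=0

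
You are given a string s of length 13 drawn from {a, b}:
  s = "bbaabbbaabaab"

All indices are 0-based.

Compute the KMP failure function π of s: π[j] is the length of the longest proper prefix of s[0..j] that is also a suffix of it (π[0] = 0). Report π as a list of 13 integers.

[0, 1, 0, 0, 1, 2, 2, 3, 4, 5, 0, 0, 1]

π[0] = 0
j=1 s[j]='b': π[1]=1 (border 'b')
j=2 s[j]='a': k: 1→0; π[2]=0 (border '')
j=3 s[j]='a': π[3]=0 (border '')
j=4 s[j]='b': π[4]=1 (border 'b')
j=5 s[j]='b': π[5]=2 (border 'bb')
j=6 s[j]='b': k: 2→1; π[6]=2 (border 'bb')
j=7 s[j]='a': π[7]=3 (border 'bba')
j=8 s[j]='a': π[8]=4 (border 'bbaa')
j=9 s[j]='b': π[9]=5 (border 'bbaab')
j=10 s[j]='a': k: 5→1→0; π[10]=0 (border '')
j=11 s[j]='a': π[11]=0 (border '')
j=12 s[j]='b': π[12]=1 (border 'b')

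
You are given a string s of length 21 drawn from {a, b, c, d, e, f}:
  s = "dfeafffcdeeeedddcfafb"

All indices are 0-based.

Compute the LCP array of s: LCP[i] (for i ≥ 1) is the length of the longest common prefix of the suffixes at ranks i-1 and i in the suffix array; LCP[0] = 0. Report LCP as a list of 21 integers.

[0, 2, 0, 0, 1, 0, 1, 2, 1, 1, 0, 1, 1, 2, 3, 0, 1, 1, 1, 1, 2]

sorted suffixes:
  #0 SA[0]=18  'afb'
  #1 SA[1]=3  'afffcdeeeedddcfafb'
  #2 SA[2]=20  'b'
  #3 SA[3]=7  'cdeeeedddcfafb'
  #4 SA[4]=16  'cfafb'
  #5 SA[5]=15  'dcfafb'
  #6 SA[6]=14  'ddcfafb'
  #7 SA[7]=13  'dddcfafb'
  #8 SA[8]=8  'deeeedddcfafb'
  #9 SA[9]=0  'dfeafffcdeeeedddcfafb'
  #10 SA[10]=2  'eafffcdeeeedddcfafb'
  #11 SA[11]=12  'edddcfafb'
  #12 SA[12]=11  'eedddcfafb'
  #13 SA[13]=10  'eeedddcfafb'
  #14 SA[14]=9  'eeeedddcfafb'
  #15 SA[15]=17  'fafb'
  #16 SA[16]=19  'fb'
  #17 SA[17]=6  'fcdeeeedddcfafb'
  #18 SA[18]=1  'feafffcdeeeedddcfafb'
  #19 SA[19]=5  'ffcdeeeedddcfafb'
  #20 SA[20]=4  'fffcdeeeedddcfafb'

SA = [18, 3, 20, 7, 16, 15, 14, 13, 8, 0, 2, 12, 11, 10, 9, 17, 19, 6, 1, 5, 4]
rank  pair      lcp
   1  s[18:],s[3:]  2  'af'
   2  s[3:],s[20:]  0  ''
   3  s[20:],s[7:]  0  ''
   4  s[7:],s[16:]  1  'c'
   5  s[16:],s[15:]  0  ''
   6  s[15:],s[14:]  1  'd'
   7  s[14:],s[13:]  2  'dd'
   8  s[13:],s[8:]  1  'd'
   9  s[8:],s[0:]  1  'd'
  10  s[0:],s[2:]  0  ''
  11  s[2:],s[12:]  1  'e'
  12  s[12:],s[11:]  1  'e'
  13  s[11:],s[10:]  2  'ee'
  14  s[10:],s[9:]  3  'eee'
  15  s[9:],s[17:]  0  ''
  16  s[17:],s[19:]  1  'f'
  17  s[19:],s[6:]  1  'f'
  18  s[6:],s[1:]  1  'f'
  19  s[1:],s[5:]  1  'f'
  20  s[5:],s[4:]  2  'ff'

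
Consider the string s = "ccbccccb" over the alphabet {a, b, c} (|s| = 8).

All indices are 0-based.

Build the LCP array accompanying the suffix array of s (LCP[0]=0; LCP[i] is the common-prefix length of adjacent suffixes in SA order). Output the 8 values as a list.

[0, 1, 0, 2, 1, 3, 2, 3]

rank→(start, suffix):
  0 → (7, 'b')
  1 → (2, 'bccccb')
  2 → (6, 'cb')
  3 → (1, 'cbccccb')
  4 → (5, 'ccb')
  5 → (0, 'ccbccccb')
  6 → (4, 'cccb')
  7 → (3, 'ccccb')

SA = [7, 2, 6, 1, 5, 0, 4, 3]
[i] adj suffixes → lcp
  [1] 7/2 → 1 ('b')
  [2] 2/6 → 0 ('')
  [3] 6/1 → 2 ('cb')
  [4] 1/5 → 1 ('c')
  [5] 5/0 → 3 ('ccb')
  [6] 0/4 → 2 ('cc')
  [7] 4/3 → 3 ('ccc')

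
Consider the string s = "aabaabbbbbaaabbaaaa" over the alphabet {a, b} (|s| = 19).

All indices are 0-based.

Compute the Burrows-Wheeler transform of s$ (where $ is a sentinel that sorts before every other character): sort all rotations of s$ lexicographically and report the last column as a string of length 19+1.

rank  rotation              last
    0  $aabaabbbbbaaabbaaaa  a
    1  a$aabaabbbbbaaabbaaa  a
    2  aa$aabaabbbbbaaabbaa  a
    3  aaa$aabaabbbbbaaabba  a
    4  aaaa$aabaabbbbbaaabb  b
    5  aaabbaaaa$aabaabbbbb  b
    6  aabaabbbbbaaabbaaaa$  $
    7  aabbaaaa$aabaabbbbba  a
    8  aabbbbbaaabbaaaa$aab  b
    9  abaabbbbbaaabbaaaa$a  a
   10  abbaaaa$aabaabbbbbaa  a
   11  abbbbbaaabbaaaa$aaba  a
   12  baaaa$aabaabbbbbaaab  b
   13  baaabbaaaa$aabaabbbb  b
   14  baabbbbbaaabbaaaa$aa  a
   15  bbaaaa$aabaabbbbbaaa  a
   16  bbaaabbaaaa$aabaabbb  b
   17  bbbaaabbaaaa$aabaabb  b
   18  bbbbaaabbaaaa$aabaab  b
   19  bbbbbaaabbaaaa$aabaa  a

aaaabb$abaaabbaabbba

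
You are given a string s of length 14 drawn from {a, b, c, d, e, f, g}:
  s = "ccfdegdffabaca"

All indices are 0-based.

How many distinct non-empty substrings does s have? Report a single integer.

98

rank | idx | suffix
   0 |  13 | a
   1 |   9 | abaca
   2 |  11 | aca
   3 |  10 | baca
   4 |  12 | ca
   5 |   0 | ccfdegdffabaca
   6 |   1 | cfdegdffabaca
   7 |   3 | degdffabaca
   8 |   6 | dffabaca
   9 |   4 | egdffabaca
  10 |   8 | fabaca
  11 |   2 | fdegdffabaca
  12 |   7 | ffabaca
  13 |   5 | gdffabaca

SA = [13, 9, 11, 10, 12, 0, 1, 3, 6, 4, 8, 2, 7, 5]
i: (SA[i-1],SA[i]) lcp shared
  1: (13,9) 1 'a'
  2: (9,11) 1 'a'
  3: (11,10) 0 ''
  4: (10,12) 0 ''
  5: (12,0) 1 'c'
  6: (0,1) 1 'c'
  7: (1,3) 0 ''
  8: (3,6) 1 'd'
  9: (6,4) 0 ''
  10: (4,8) 0 ''
  11: (8,2) 1 'f'
  12: (2,7) 1 'f'
  13: (7,5) 0 ''

n(n+1)/2 = 14·15/2 = 105
Σ LCP = 0 + 1 + 1 + 0 + 0 + 1 + 1 + 0 + 1 + 0 + 0 + 1 + 1 + 0 = 7
distinct = 105 − 7 = 98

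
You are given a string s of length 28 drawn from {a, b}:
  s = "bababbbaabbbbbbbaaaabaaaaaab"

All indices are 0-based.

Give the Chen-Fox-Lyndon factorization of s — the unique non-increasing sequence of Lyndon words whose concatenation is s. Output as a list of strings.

emit factor 1: 'b' (i=0, period=1)
emit factor 2: 'ababbb' (i=1, period=6)
emit factor 3: 'aabbbbbbb' (i=7, period=9)
emit factor 4: 'aaaab' (i=16, period=5)
emit factor 5: 'aaaaaab' (i=21, period=7)

["b", "ababbb", "aabbbbbbb", "aaaab", "aaaaaab"]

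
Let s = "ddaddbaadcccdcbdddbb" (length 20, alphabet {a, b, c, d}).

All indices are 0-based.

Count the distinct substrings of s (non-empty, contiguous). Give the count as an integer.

186

rank | idx | suffix
   0 |   6 | aadcccdcbdddbb
   1 |   7 | adcccdcbdddbb
   2 |   2 | addbaadcccdcbdddbb
   3 |  19 | b
   4 |   5 | baadcccdcbdddbb
   5 |  18 | bb
   6 |  14 | bdddbb
   7 |  13 | cbdddbb
   8 |   9 | cccdcbdddbb
   9 |  10 | ccdcbdddbb
  10 |  11 | cdcbdddbb
  11 |   1 | daddbaadcccdcbdddbb
  12 |   4 | dbaadcccdcbdddbb
  13 |  17 | dbb
  14 |  12 | dcbdddbb
  15 |   8 | dcccdcbdddbb
  16 |   0 | ddaddbaadcccdcbdddbb
  17 |   3 | ddbaadcccdcbdddbb
  18 |  16 | ddbb
  19 |  15 | dddbb

SA = [6, 7, 2, 19, 5, 18, 14, 13, 9, 10, 11, 1, 4, 17, 12, 8, 0, 3, 16, 15]
rank  pair      lcp
   1  s[6:],s[7:]  1  'a'
   2  s[7:],s[2:]  2  'ad'
   3  s[2:],s[19:]  0  ''
   4  s[19:],s[5:]  1  'b'
   5  s[5:],s[18:]  1  'b'
   6  s[18:],s[14:]  1  'b'
   7  s[14:],s[13:]  0  ''
   8  s[13:],s[9:]  1  'c'
   9  s[9:],s[10:]  2  'cc'
  10  s[10:],s[11:]  1  'c'
  11  s[11:],s[1:]  0  ''
  12  s[1:],s[4:]  1  'd'
  13  s[4:],s[17:]  2  'db'
  14  s[17:],s[12:]  1  'd'
  15  s[12:],s[8:]  2  'dc'
  16  s[8:],s[0:]  1  'd'
  17  s[0:],s[3:]  2  'dd'
  18  s[3:],s[16:]  3  'ddb'
  19  s[16:],s[15:]  2  'dd'

n(n+1)/2 = 20·21/2 = 210
Σ LCP = 0 + 1 + 2 + 0 + 1 + 1 + 1 + 0 + 1 + 2 + 1 + 0 + 1 + 2 + 1 + 2 + 1 + 2 + 3 + 2 = 24
distinct = 210 − 24 = 186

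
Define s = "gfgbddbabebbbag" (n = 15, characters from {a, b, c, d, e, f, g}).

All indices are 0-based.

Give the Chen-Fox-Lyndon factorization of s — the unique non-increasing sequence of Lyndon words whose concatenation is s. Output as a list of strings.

["g", "fg", "bdd", "b", "abebbbag"]

emit factor 1: 'g' (i=0, period=1)
emit factor 2: 'fg' (i=1, period=2)
emit factor 3: 'bdd' (i=3, period=3)
emit factor 4: 'b' (i=6, period=1)
emit factor 5: 'abebbbag' (i=7, period=8)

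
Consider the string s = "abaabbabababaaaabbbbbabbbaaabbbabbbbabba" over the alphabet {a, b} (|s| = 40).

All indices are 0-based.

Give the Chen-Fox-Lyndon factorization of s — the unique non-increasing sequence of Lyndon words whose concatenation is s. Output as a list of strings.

emit factor 1: 'ab' (i=0, period=2)
emit factor 2: 'aabbababab' (i=2, period=10)
emit factor 3: 'aaaabbbbbabbbaaabbbabbbbabb' (i=12, period=27)
emit factor 4: 'a' (i=39, period=1)

["ab", "aabbababab", "aaaabbbbbabbbaaabbbabbbbabb", "a"]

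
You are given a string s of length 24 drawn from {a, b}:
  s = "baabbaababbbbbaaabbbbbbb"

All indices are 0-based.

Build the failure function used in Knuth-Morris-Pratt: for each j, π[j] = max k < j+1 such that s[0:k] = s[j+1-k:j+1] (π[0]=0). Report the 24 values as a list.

π[0] = 0
j=1 s[j]='a': π[1]=0 (border '')
j=2 s[j]='a': π[2]=0 (border '')
j=3 s[j]='b': π[3]=1 (border 'b')
j=4 s[j]='b': k: 1→0; π[4]=1 (border 'b')
j=5 s[j]='a': π[5]=2 (border 'ba')
j=6 s[j]='a': π[6]=3 (border 'baa')
j=7 s[j]='b': π[7]=4 (border 'baab')
j=8 s[j]='a': k: 4→1; π[8]=2 (border 'ba')
j=9 s[j]='b': k: 2→0; π[9]=1 (border 'b')
j=10 s[j]='b': k: 1→0; π[10]=1 (border 'b')
j=11 s[j]='b': k: 1→0; π[11]=1 (border 'b')
j=12 s[j]='b': k: 1→0; π[12]=1 (border 'b')
j=13 s[j]='b': k: 1→0; π[13]=1 (border 'b')
j=14 s[j]='a': π[14]=2 (border 'ba')
j=15 s[j]='a': π[15]=3 (border 'baa')
j=16 s[j]='a': k: 3→0; π[16]=0 (border '')
j=17 s[j]='b': π[17]=1 (border 'b')
j=18 s[j]='b': k: 1→0; π[18]=1 (border 'b')
j=19 s[j]='b': k: 1→0; π[19]=1 (border 'b')
j=20 s[j]='b': k: 1→0; π[20]=1 (border 'b')
j=21 s[j]='b': k: 1→0; π[21]=1 (border 'b')
j=22 s[j]='b': k: 1→0; π[22]=1 (border 'b')
j=23 s[j]='b': k: 1→0; π[23]=1 (border 'b')

[0, 0, 0, 1, 1, 2, 3, 4, 2, 1, 1, 1, 1, 1, 2, 3, 0, 1, 1, 1, 1, 1, 1, 1]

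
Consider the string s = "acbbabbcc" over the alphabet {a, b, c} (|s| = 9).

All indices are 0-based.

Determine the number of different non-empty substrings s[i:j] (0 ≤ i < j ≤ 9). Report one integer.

38

rank | idx | suffix
   0 |   4 | abbcc
   1 |   0 | acbbabbcc
   2 |   3 | babbcc
   3 |   2 | bbabbcc
   4 |   5 | bbcc
   5 |   6 | bcc
   6 |   8 | c
   7 |   1 | cbbabbcc
   8 |   7 | cc

SA = [4, 0, 3, 2, 5, 6, 8, 1, 7]
i: (SA[i-1],SA[i]) lcp shared
  1: (4,0) 1 'a'
  2: (0,3) 0 ''
  3: (3,2) 1 'b'
  4: (2,5) 2 'bb'
  5: (5,6) 1 'b'
  6: (6,8) 0 ''
  7: (8,1) 1 'c'
  8: (1,7) 1 'c'

n(n+1)/2 = 9·10/2 = 45
Σ LCP = 0 + 1 + 0 + 1 + 2 + 1 + 0 + 1 + 1 = 7
distinct = 45 − 7 = 38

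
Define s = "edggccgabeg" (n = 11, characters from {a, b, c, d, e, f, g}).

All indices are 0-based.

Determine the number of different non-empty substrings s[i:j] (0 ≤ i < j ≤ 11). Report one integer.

rank | idx | suffix
   0 |   7 | abeg
   1 |   8 | beg
   2 |   4 | ccgabeg
   3 |   5 | cgabeg
   4 |   1 | dggccgabeg
   5 |   0 | edggccgabeg
   6 |   9 | eg
   7 |  10 | g
   8 |   6 | gabeg
   9 |   3 | gccgabeg
  10 |   2 | ggccgabeg

SA = [7, 8, 4, 5, 1, 0, 9, 10, 6, 3, 2]
[i] adj suffixes → lcp
  [1] 7/8 → 0 ('')
  [2] 8/4 → 0 ('')
  [3] 4/5 → 1 ('c')
  [4] 5/1 → 0 ('')
  [5] 1/0 → 0 ('')
  [6] 0/9 → 1 ('e')
  [7] 9/10 → 0 ('')
  [8] 10/6 → 1 ('g')
  [9] 6/3 → 1 ('g')
  [10] 3/2 → 1 ('g')

n(n+1)/2 = 11·12/2 = 66
Σ LCP = 0 + 0 + 0 + 1 + 0 + 0 + 1 + 0 + 1 + 1 + 1 = 5
distinct = 66 − 5 = 61

61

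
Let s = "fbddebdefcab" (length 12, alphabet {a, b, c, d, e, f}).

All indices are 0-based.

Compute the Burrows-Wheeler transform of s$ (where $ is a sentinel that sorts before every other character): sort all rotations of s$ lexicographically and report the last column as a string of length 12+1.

rank  rotation       last
    0  $fbddebdefcab  b
    1  ab$fbddebdefc  c
    2  b$fbddebdefca  a
    3  bddebdefcab$f  f
    4  bdefcab$fbdde  e
    5  cab$fbddebdef  f
    6  ddebdefcab$fb  b
    7  debdefcab$fbd  d
    8  defcab$fbddeb  b
    9  ebdefcab$fbdd  d
   10  efcab$fbddebd  d
   11  fbddebdefcab$  $
   12  fcab$fbddebde  e

bcafefbdbdd$e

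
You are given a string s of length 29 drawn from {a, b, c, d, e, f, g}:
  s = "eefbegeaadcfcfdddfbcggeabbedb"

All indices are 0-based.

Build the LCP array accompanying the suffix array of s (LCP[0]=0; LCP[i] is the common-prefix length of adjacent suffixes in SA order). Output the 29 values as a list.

rank | idx | suffix
   0 |   7 | aadcfcfdddfbcggeabbedb
   1 |  23 | abbedb
   2 |   8 | adcfcfdddfbcggeabbedb
   3 |  28 | b
   4 |  24 | bbedb
   5 |  18 | bcggeabbedb
   6 |  25 | bedb
   7 |   3 | begeaadcfcfdddfbcggeabbedb
   8 |  10 | cfcfdddfbcggeabbedb
   9 |  12 | cfdddfbcggeabbedb
  10 |  19 | cggeabbedb
  11 |  27 | db
  12 |   9 | dcfcfdddfbcggeabbedb
  13 |  14 | dddfbcggeabbedb
  14 |  15 | ddfbcggeabbedb
  15 |  16 | dfbcggeabbedb
  16 |   6 | eaadcfcfdddfbcggeabbedb
  17 |  22 | eabbedb
  18 |  26 | edb
  19 |   0 | eefbegeaadcfcfdddfbcggeabbedb
  20 |   1 | efbegeaadcfcfdddfbcggeabbedb
  21 |   4 | egeaadcfcfdddfbcggeabbedb
  22 |  17 | fbcggeabbedb
  23 |   2 | fbegeaadcfcfdddfbcggeabbedb
  24 |  11 | fcfdddfbcggeabbedb
  25 |  13 | fdddfbcggeabbedb
  26 |   5 | geaadcfcfdddfbcggeabbedb
  27 |  21 | geabbedb
  28 |  20 | ggeabbedb

SA = [7, 23, 8, 28, 24, 18, 25, 3, 10, 12, 19, 27, 9, 14, 15, 16, 6, 22, 26, 0, 1, 4, 17, 2, 11, 13, 5, 21, 20]
[i] adj suffixes → lcp
  [1] 7/23 → 1 ('a')
  [2] 23/8 → 1 ('a')
  [3] 8/28 → 0 ('')
  [4] 28/24 → 1 ('b')
  [5] 24/18 → 1 ('b')
  [6] 18/25 → 1 ('b')
  [7] 25/3 → 2 ('be')
  [8] 3/10 → 0 ('')
  [9] 10/12 → 2 ('cf')
  [10] 12/19 → 1 ('c')
  [11] 19/27 → 0 ('')
  [12] 27/9 → 1 ('d')
  [13] 9/14 → 1 ('d')
  [14] 14/15 → 2 ('dd')
  [15] 15/16 → 1 ('d')
  [16] 16/6 → 0 ('')
  [17] 6/22 → 2 ('ea')
  [18] 22/26 → 1 ('e')
  [19] 26/0 → 1 ('e')
  [20] 0/1 → 1 ('e')
  [21] 1/4 → 1 ('e')
  [22] 4/17 → 0 ('')
  [23] 17/2 → 2 ('fb')
  [24] 2/11 → 1 ('f')
  [25] 11/13 → 1 ('f')
  [26] 13/5 → 0 ('')
  [27] 5/21 → 3 ('gea')
  [28] 21/20 → 1 ('g')

[0, 1, 1, 0, 1, 1, 1, 2, 0, 2, 1, 0, 1, 1, 2, 1, 0, 2, 1, 1, 1, 1, 0, 2, 1, 1, 0, 3, 1]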